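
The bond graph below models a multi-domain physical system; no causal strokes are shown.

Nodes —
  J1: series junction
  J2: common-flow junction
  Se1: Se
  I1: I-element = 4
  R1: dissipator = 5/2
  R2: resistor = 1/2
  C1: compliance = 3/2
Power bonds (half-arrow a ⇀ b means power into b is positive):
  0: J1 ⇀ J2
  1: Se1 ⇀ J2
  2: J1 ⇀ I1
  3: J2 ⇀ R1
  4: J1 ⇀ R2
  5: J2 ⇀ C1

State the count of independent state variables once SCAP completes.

#1 stroke→J2  (source Se1 imposes e)
#2 stroke→I1  (prefer integral on I1)
#0 stroke→J1  (J1: bond 2 brought flow, rest push out)
#4 stroke→J1  (1-jn J1 has f-setter on 2)
#3 stroke→J2  (1-jn J2 has f-setter on 0)
#5 stroke→J2  (1-jn J2 has f-setter on 0)

2  (C1, I1 all integral)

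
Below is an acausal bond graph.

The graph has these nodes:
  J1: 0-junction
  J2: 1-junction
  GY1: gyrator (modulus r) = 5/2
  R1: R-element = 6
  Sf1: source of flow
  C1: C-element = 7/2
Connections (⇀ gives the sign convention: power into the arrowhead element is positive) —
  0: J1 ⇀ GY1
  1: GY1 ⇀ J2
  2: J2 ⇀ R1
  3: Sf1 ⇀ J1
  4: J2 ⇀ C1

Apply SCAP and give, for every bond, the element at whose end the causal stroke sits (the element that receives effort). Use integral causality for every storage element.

b0 |J1
b1 |J2
b2 |R1
b3 |Sf1
b4 |J2

bond 3 stroke at Sf1  (source Sf1 imposes f)
bond 0 stroke at J1  (closing 0-jn rule on J1)
bond 1 stroke at J2  (GY GY1: same side as bond 0)
bond 4 stroke at J2  (prefer integral on C1)
bond 2 stroke at R1  (only one flow-in slot at J2)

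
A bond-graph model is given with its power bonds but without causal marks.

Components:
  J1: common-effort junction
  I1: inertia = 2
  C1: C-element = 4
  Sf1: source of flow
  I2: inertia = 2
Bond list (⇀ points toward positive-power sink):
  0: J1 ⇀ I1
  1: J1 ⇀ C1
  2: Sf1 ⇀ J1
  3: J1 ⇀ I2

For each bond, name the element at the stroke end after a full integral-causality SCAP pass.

b2 →Sf1  (Sf1 fixes flow; stroke at Sf1)
b0 →I1  (I1 outputs flow p/I1)
b1 →J1  (prefer integral on C1)
b3 →I2  (common-e at J1 fixed by 1)

b0 stroke at I1
b1 stroke at J1
b2 stroke at Sf1
b3 stroke at I2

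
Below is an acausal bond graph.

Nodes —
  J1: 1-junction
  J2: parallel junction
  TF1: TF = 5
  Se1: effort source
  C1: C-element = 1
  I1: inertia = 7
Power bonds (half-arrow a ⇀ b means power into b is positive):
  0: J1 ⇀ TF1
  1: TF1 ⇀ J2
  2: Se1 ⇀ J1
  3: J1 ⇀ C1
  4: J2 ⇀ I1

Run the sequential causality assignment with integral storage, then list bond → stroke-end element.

#0 →TF1
#1 →J2
#2 →J1
#3 →J1
#4 →I1

#2 stroke at J1  (Se1 (Se) sets effort on bond)
#3 stroke at J1  (C1: C, integral causality)
#0 stroke at TF1  (J1: last free bond brings flow in)
#1 stroke at J2  (through TF1, causality passes straight; one stroke at TF1)
#4 stroke at I1  (common-e at J2 fixed by 1)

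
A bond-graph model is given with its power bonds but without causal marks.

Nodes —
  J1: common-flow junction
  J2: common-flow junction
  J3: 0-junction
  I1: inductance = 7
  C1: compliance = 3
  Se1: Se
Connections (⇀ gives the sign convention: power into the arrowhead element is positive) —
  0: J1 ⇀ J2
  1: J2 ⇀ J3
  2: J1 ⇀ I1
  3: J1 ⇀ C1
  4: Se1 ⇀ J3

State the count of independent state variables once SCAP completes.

bond 4 stroke→J3  (Se1: effort source, stroke at far end)
bond 1 stroke→J2  (common-e at J3 fixed by 4)
bond 0 stroke→J1  (J2: last free bond brings flow in)
bond 2 stroke→I1  (prefer integral on I1)
bond 3 stroke→J1  (1-jn J1 has f-setter on 2)

2  (C1, I1 all integral)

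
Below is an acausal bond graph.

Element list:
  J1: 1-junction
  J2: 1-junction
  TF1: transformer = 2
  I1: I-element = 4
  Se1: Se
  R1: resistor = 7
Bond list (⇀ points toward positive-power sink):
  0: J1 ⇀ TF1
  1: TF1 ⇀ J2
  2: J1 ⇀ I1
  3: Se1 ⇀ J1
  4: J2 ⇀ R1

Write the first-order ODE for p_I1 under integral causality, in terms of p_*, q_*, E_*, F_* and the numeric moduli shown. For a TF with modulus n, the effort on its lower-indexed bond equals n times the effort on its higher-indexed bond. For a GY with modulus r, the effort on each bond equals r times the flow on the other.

b3 |J1  (Se1 fixes effort; stroke away)
b2 |I1  (I1 outputs flow p/I1)
b0 |J1  (J1 flow already set via bond 2)
b1 |TF1  (through TF1, causality passes straight; one stroke at TF1)
b4 |J2  (1-jn J2 has f-setter on 1)

dp_I1/dt = E_Se1 - 7*p_I1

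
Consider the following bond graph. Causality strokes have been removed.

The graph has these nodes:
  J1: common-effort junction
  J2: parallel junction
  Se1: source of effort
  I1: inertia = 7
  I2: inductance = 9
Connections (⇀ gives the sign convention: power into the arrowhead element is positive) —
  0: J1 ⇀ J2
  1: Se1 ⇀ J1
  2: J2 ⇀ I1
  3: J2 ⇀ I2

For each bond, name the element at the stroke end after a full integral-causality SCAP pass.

bond 0 stroke→J2
bond 1 stroke→J1
bond 2 stroke→I1
bond 3 stroke→I2

β1 stroke at J1  (Se1: effort source, stroke at far end)
β0 stroke at J2  (J1 effort already set via bond 1)
β2 stroke at I1  (J2: bond 0 brought effort, rest push out)
β3 stroke at I2  (J2: bond 0 brought effort, rest push out)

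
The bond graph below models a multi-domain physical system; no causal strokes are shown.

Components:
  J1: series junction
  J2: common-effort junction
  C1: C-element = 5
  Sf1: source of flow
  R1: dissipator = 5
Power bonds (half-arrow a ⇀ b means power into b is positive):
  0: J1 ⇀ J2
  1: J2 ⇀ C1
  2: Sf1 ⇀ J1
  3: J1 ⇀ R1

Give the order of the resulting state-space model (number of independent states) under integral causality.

1  (C1 all integral)

β2 →Sf1  (source Sf1 imposes f)
β0 →J1  (common-f at J1 fixed by 2)
β3 →J1  (common-f at J1 fixed by 2)
β1 →J2  (closing 0-jn rule on J2)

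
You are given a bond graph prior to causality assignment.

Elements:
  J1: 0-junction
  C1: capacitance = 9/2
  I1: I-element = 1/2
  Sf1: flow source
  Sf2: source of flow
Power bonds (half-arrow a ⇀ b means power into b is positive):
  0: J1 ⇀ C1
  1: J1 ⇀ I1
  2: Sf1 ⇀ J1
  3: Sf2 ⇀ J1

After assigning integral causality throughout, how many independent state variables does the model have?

#2 stroke at Sf1  (Sf1 (Sf) sets flow on bond)
#3 stroke at Sf2  (source Sf2 imposes f)
#0 stroke at J1  (C1: C, integral causality)
#1 stroke at I1  (J1: bond 0 brought effort, rest push out)

2  (C1, I1 all integral)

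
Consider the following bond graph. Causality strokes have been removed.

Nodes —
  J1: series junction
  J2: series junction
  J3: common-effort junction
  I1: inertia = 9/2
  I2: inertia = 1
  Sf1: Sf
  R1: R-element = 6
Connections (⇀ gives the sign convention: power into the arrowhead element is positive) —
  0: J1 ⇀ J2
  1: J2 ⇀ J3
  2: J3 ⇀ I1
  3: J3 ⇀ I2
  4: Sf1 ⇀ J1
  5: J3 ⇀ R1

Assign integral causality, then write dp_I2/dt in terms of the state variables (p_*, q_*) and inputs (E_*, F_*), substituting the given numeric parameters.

dp_I2/dt = 6*F_Sf1 - 4*p_I1/3 - 6*p_I2

bond 4 →Sf1  (source Sf1 imposes f)
bond 0 →J1  (1-jn J1 has f-setter on 4)
bond 1 →J2  (common-f at J2 fixed by 0)
bond 2 →I1  (I1: I, integral causality)
bond 3 →I2  (I2 outputs flow p/I2)
bond 5 →J3  (J3 needs exactly one e-in)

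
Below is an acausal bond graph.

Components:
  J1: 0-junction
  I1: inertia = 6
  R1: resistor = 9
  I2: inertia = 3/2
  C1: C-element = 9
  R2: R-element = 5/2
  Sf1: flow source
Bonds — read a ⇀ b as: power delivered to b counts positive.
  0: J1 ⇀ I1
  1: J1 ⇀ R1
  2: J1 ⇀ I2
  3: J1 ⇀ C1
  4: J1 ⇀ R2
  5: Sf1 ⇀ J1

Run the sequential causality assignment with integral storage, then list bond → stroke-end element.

β0 stroke at I1
β1 stroke at R1
β2 stroke at I2
β3 stroke at J1
β4 stroke at R2
β5 stroke at Sf1

b5 |Sf1  (Sf1 fixes flow; stroke at Sf1)
b0 |I1  (I1: I, integral causality)
b2 |I2  (prefer integral on I2)
b3 |J1  (prefer integral on C1)
b1 |R1  (0-jn J1 has e-setter on 3)
b4 |R2  (J1 effort already set via bond 3)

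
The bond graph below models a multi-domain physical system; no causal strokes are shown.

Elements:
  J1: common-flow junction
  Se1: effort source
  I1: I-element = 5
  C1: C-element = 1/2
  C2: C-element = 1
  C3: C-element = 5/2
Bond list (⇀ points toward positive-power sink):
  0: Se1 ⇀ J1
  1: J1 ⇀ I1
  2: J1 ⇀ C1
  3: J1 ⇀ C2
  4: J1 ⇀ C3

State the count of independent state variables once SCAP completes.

4  (C1, C2, C3, I1 all integral)

#0 stroke at J1  (source Se1 imposes e)
#1 stroke at I1  (prefer integral on I1)
#2 stroke at J1  (J1: bond 1 brought flow, rest push out)
#3 stroke at J1  (common-f at J1 fixed by 1)
#4 stroke at J1  (J1: bond 1 brought flow, rest push out)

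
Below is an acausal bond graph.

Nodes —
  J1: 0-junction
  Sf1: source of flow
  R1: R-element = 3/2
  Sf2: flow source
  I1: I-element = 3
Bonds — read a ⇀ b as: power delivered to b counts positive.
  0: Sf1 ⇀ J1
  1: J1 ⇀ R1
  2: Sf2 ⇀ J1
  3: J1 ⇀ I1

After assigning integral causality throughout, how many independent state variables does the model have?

1  (I1 all integral)

bond 0 stroke at Sf1  (Sf1 (Sf) sets flow on bond)
bond 2 stroke at Sf2  (source Sf2 imposes f)
bond 3 stroke at I1  (I1 integral (f out))
bond 1 stroke at J1  (only one effort-in slot at J1)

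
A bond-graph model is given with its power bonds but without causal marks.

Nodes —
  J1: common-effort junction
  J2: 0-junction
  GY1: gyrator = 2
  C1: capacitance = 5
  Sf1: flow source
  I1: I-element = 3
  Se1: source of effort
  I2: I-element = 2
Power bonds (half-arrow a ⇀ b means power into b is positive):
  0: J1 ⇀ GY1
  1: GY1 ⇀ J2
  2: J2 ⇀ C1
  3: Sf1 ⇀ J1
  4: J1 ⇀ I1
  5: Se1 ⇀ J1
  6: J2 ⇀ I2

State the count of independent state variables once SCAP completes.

b3 stroke→Sf1  (Sf1 (Sf) sets flow on bond)
b5 stroke→J1  (Se1: effort source, stroke at far end)
b0 stroke→GY1  (0-jn J1 has e-setter on 5)
b4 stroke→I1  (J1: bond 5 brought effort, rest push out)
b1 stroke→GY1  (GY GY1: same side as bond 0)
b2 stroke→J2  (prefer integral on C1)
b6 stroke→I2  (common-e at J2 fixed by 2)

3  (C1, I1, I2 all integral)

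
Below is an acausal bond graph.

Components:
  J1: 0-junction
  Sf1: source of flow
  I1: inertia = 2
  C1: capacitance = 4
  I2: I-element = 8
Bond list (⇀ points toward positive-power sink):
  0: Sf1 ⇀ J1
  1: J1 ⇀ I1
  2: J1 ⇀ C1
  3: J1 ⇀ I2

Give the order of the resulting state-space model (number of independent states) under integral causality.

3  (C1, I1, I2 all integral)

#0 stroke at Sf1  (Sf1 fixes flow; stroke at Sf1)
#1 stroke at I1  (I1 outputs flow p/I1)
#2 stroke at J1  (C1 outputs effort q/C1)
#3 stroke at I2  (J1 effort already set via bond 2)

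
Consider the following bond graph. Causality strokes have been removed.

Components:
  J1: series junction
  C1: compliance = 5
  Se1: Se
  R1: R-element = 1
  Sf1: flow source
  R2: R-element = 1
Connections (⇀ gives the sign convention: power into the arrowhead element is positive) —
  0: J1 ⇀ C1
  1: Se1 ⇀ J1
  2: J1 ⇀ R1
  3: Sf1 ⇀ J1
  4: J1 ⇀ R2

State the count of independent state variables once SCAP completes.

b1 stroke at J1  (source Se1 imposes e)
b3 stroke at Sf1  (Sf1 fixes flow; stroke at Sf1)
b0 stroke at J1  (common-f at J1 fixed by 3)
b2 stroke at J1  (J1 flow already set via bond 3)
b4 stroke at J1  (common-f at J1 fixed by 3)

1  (C1 all integral)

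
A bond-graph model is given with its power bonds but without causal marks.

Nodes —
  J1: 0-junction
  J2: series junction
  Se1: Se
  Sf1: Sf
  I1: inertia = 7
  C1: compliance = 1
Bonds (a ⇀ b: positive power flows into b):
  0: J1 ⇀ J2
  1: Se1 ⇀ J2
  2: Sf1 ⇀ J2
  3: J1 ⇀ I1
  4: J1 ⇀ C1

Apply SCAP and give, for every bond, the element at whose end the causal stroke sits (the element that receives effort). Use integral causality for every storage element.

#0 |J2
#1 |J2
#2 |Sf1
#3 |I1
#4 |J1

bond 1 stroke→J2  (Se1 (Se) sets effort on bond)
bond 2 stroke→Sf1  (Sf1 fixes flow; stroke at Sf1)
bond 0 stroke→J2  (common-f at J2 fixed by 2)
bond 3 stroke→I1  (I1 integral (f out))
bond 4 stroke→J1  (J1: last free bond brings effort in)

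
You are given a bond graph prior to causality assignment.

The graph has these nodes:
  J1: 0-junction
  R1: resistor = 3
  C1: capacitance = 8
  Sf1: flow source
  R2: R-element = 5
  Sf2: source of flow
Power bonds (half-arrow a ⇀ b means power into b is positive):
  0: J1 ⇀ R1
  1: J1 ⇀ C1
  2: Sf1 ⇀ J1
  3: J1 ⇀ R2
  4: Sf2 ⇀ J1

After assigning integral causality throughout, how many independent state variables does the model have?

1  (C1 all integral)

bond 2 stroke at Sf1  (Sf1 fixes flow; stroke at Sf1)
bond 4 stroke at Sf2  (Sf2: flow source, stroke at near end)
bond 1 stroke at J1  (C1 outputs effort q/C1)
bond 0 stroke at R1  (J1: bond 1 brought effort, rest push out)
bond 3 stroke at R2  (0-jn J1 has e-setter on 1)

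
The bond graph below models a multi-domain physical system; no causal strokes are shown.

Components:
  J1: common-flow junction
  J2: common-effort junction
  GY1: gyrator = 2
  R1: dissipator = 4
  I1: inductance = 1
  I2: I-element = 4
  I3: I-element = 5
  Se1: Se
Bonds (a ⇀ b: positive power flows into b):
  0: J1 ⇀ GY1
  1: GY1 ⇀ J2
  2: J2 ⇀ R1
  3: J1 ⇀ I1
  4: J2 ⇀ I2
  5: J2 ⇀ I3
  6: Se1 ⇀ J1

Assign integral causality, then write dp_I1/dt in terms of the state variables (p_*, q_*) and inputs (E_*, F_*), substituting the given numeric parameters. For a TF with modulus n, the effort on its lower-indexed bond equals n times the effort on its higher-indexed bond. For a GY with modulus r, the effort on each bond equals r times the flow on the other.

dp_I1/dt = E_Se1 - p_I1 - p_I2/2 - 2*p_I3/5

#6 stroke at J1  (Se1 (Se) sets effort on bond)
#3 stroke at I1  (I1: I, integral causality)
#0 stroke at J1  (J1: bond 3 brought flow, rest push out)
#1 stroke at J2  (GY GY1: same side as bond 0)
#2 stroke at R1  (0-jn J2 has e-setter on 1)
#4 stroke at I2  (0-jn J2 has e-setter on 1)
#5 stroke at I3  (J2: bond 1 brought effort, rest push out)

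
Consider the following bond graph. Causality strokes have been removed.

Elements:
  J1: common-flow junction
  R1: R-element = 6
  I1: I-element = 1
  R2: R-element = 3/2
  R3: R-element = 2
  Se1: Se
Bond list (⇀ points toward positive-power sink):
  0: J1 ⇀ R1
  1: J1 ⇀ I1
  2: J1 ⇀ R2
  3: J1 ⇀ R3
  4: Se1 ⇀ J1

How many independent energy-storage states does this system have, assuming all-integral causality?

b4 →J1  (Se1 (Se) sets effort on bond)
b1 →I1  (I1 outputs flow p/I1)
b0 →J1  (1-jn J1 has f-setter on 1)
b2 →J1  (common-f at J1 fixed by 1)
b3 →J1  (J1: bond 1 brought flow, rest push out)

1  (I1 all integral)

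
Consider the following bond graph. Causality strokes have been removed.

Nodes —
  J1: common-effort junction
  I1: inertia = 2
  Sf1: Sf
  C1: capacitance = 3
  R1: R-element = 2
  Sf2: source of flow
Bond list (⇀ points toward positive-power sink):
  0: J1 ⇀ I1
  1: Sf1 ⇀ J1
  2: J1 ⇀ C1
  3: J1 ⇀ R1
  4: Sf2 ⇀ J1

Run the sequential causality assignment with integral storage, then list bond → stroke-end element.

b1 stroke at Sf1  (Sf1 (Sf) sets flow on bond)
b4 stroke at Sf2  (source Sf2 imposes f)
b0 stroke at I1  (I1 outputs flow p/I1)
b2 stroke at J1  (C1: C, integral causality)
b3 stroke at R1  (0-jn J1 has e-setter on 2)

β0 →I1
β1 →Sf1
β2 →J1
β3 →R1
β4 →Sf2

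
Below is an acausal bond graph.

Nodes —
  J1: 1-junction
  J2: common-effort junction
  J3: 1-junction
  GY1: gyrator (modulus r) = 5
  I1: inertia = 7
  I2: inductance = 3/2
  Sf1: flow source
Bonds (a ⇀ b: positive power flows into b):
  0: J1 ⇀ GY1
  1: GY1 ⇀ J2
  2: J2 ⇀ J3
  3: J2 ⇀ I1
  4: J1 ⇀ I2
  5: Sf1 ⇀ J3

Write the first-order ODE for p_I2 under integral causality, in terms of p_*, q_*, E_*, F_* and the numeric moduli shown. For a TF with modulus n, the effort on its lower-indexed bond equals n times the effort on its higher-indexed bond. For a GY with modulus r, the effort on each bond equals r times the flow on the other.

dp_I2/dt = -5*F_Sf1 - 5*p_I1/7

#5 |Sf1  (Sf1: flow source, stroke at near end)
#2 |J3  (common-f at J3 fixed by 5)
#3 |I1  (prefer integral on I1)
#1 |J2  (closing 0-jn rule on J2)
#0 |J1  (GY1 both-in/both-out from 1)
#4 |I2  (J1: last free bond brings flow in)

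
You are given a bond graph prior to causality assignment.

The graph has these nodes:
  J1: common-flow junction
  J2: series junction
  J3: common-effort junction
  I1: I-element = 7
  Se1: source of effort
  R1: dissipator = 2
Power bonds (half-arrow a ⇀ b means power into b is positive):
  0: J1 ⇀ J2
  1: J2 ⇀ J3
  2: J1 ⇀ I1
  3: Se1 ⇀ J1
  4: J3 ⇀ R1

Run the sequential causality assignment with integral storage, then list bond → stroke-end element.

bond 3 |J1  (Se1 fixes effort; stroke away)
bond 2 |I1  (I1 outputs flow p/I1)
bond 0 |J1  (common-f at J1 fixed by 2)
bond 1 |J2  (1-jn J2 has f-setter on 0)
bond 4 |J3  (J3 needs exactly one e-in)

#0 stroke at J1
#1 stroke at J2
#2 stroke at I1
#3 stroke at J1
#4 stroke at J3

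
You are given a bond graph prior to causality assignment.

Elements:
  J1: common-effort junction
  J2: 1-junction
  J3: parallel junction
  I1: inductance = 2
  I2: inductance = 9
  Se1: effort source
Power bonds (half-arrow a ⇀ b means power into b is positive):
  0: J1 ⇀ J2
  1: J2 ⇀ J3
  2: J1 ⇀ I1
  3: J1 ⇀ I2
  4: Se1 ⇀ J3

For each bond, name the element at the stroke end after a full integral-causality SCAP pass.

bond 4 stroke at J3  (Se1 fixes effort; stroke away)
bond 1 stroke at J2  (common-e at J3 fixed by 4)
bond 0 stroke at J1  (only one flow-in slot at J2)
bond 2 stroke at I1  (J1: bond 0 brought effort, rest push out)
bond 3 stroke at I2  (0-jn J1 has e-setter on 0)

#0 stroke at J1
#1 stroke at J2
#2 stroke at I1
#3 stroke at I2
#4 stroke at J3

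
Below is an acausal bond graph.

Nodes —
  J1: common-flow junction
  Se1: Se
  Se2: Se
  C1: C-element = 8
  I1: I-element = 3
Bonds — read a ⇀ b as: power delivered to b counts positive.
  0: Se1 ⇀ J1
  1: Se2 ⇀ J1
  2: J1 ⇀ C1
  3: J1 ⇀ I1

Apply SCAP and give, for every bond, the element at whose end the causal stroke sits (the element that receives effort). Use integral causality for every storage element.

#0 →J1
#1 →J1
#2 →J1
#3 →I1

b0 stroke at J1  (Se1: effort source, stroke at far end)
b1 stroke at J1  (Se2: effort source, stroke at far end)
b2 stroke at J1  (C1: C, integral causality)
b3 stroke at I1  (closing 1-jn rule on J1)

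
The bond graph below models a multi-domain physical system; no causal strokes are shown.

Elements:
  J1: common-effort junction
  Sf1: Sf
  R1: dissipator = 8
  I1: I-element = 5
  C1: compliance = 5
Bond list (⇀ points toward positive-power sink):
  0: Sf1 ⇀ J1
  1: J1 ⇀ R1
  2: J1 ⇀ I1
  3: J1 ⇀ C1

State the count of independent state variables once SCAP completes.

2  (C1, I1 all integral)

bond 0 |Sf1  (Sf1 fixes flow; stroke at Sf1)
bond 2 |I1  (I1 integral (f out))
bond 3 |J1  (C1 outputs effort q/C1)
bond 1 |R1  (0-jn J1 has e-setter on 3)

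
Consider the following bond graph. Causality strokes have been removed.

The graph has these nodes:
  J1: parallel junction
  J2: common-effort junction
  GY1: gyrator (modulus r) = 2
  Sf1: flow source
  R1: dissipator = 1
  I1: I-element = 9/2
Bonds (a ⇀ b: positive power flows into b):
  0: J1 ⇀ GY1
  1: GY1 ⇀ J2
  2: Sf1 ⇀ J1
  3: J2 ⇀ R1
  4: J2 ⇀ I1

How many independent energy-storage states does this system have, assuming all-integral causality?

β2 |Sf1  (Sf1 fixes flow; stroke at Sf1)
β0 |J1  (only one effort-in slot at J1)
β1 |J2  (GY1 both-in/both-out from 0)
β3 |R1  (common-e at J2 fixed by 1)
β4 |I1  (0-jn J2 has e-setter on 1)

1  (I1 all integral)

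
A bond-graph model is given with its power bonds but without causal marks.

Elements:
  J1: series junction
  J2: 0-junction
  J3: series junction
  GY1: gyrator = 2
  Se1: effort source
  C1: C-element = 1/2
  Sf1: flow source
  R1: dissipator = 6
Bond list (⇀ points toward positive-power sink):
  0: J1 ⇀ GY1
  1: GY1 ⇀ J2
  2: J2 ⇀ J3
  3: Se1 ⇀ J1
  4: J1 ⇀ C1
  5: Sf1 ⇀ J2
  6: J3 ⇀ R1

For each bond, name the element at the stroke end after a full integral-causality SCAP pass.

β3 |J1  (Se1: effort source, stroke at far end)
β5 |Sf1  (Sf1: flow source, stroke at near end)
β4 |J1  (prefer integral on C1)
β0 |GY1  (J1: last free bond brings flow in)
β1 |GY1  (GY1 both-in/both-out from 0)
β2 |J2  (J2: last free bond brings effort in)
β6 |J3  (J3: bond 2 brought flow, rest push out)

β0 |GY1
β1 |GY1
β2 |J2
β3 |J1
β4 |J1
β5 |Sf1
β6 |J3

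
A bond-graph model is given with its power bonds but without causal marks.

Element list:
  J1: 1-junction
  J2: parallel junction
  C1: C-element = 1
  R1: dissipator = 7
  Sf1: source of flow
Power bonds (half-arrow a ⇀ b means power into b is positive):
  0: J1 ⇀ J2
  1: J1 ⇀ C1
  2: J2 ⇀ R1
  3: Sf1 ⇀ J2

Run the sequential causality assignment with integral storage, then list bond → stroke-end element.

b3 stroke→Sf1  (Sf1: flow source, stroke at near end)
b1 stroke→J1  (C1 integral (e out))
b0 stroke→J2  (only one flow-in slot at J1)
b2 stroke→R1  (0-jn J2 has e-setter on 0)

bond 0 |J2
bond 1 |J1
bond 2 |R1
bond 3 |Sf1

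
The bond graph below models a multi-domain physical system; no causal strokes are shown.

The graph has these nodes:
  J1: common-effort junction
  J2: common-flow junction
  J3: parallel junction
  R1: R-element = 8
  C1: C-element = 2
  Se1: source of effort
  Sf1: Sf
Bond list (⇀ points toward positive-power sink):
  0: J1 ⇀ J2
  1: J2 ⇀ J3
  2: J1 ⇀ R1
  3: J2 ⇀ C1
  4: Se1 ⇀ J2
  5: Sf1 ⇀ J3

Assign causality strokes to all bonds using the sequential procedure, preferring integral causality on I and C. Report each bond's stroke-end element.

β4 stroke at J2  (Se1 fixes effort; stroke away)
β5 stroke at Sf1  (Sf1 (Sf) sets flow on bond)
β1 stroke at J3  (only one effort-in slot at J3)
β0 stroke at J2  (1-jn J2 has f-setter on 1)
β3 stroke at J2  (J2: bond 1 brought flow, rest push out)
β2 stroke at J1  (only one effort-in slot at J1)

b0 stroke at J2
b1 stroke at J3
b2 stroke at J1
b3 stroke at J2
b4 stroke at J2
b5 stroke at Sf1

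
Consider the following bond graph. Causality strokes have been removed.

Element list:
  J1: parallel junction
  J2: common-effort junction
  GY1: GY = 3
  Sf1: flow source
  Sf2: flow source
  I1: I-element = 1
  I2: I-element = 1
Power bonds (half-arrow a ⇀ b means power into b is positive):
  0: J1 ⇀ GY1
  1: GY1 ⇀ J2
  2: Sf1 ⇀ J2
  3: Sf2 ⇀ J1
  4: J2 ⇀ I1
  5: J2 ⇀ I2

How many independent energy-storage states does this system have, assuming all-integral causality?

2  (I1, I2 all integral)

b2 →Sf1  (Sf1 fixes flow; stroke at Sf1)
b3 →Sf2  (Sf2 (Sf) sets flow on bond)
b0 →J1  (J1 needs exactly one e-in)
b1 →J2  (GY GY1: same side as bond 0)
b4 →I1  (J2 effort already set via bond 1)
b5 →I2  (common-e at J2 fixed by 1)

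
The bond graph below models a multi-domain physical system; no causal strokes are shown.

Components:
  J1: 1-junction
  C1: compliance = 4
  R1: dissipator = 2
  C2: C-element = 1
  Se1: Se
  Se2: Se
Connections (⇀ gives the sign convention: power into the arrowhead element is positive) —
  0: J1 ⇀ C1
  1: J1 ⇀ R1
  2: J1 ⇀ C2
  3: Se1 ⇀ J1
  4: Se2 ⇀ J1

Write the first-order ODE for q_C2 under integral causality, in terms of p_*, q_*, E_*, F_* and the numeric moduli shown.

dq_C2/dt = E_Se1/2 + E_Se2/2 - q_C1/8 - q_C2/2

β3 stroke at J1  (Se1: effort source, stroke at far end)
β4 stroke at J1  (source Se2 imposes e)
β0 stroke at J1  (C1 outputs effort q/C1)
β2 stroke at J1  (C2 integral (e out))
β1 stroke at R1  (only one flow-in slot at J1)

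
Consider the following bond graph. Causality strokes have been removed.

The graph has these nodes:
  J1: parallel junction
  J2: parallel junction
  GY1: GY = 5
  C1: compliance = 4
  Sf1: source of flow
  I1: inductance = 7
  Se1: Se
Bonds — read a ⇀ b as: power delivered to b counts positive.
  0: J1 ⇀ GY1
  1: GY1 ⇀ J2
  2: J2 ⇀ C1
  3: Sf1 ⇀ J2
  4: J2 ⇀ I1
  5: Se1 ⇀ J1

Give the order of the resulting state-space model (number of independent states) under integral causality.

2  (C1, I1 all integral)

bond 3 →Sf1  (Sf1 fixes flow; stroke at Sf1)
bond 5 →J1  (Se1 fixes effort; stroke away)
bond 0 →GY1  (0-jn J1 has e-setter on 5)
bond 1 →GY1  (GY1 both-in/both-out from 0)
bond 2 →J2  (C1 outputs effort q/C1)
bond 4 →I1  (J2 effort already set via bond 2)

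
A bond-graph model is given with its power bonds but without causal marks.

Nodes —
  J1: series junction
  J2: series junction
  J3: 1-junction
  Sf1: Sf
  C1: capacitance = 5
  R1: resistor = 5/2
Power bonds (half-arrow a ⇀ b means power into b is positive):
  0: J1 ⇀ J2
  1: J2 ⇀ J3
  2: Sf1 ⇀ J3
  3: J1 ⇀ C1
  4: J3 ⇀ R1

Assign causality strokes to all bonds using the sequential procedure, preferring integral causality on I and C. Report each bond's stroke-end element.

bond 0 →J2
bond 1 →J3
bond 2 →Sf1
bond 3 →J1
bond 4 →J3

β2 stroke at Sf1  (Sf1 fixes flow; stroke at Sf1)
β1 stroke at J3  (J3 flow already set via bond 2)
β4 stroke at J3  (1-jn J3 has f-setter on 2)
β0 stroke at J2  (common-f at J2 fixed by 1)
β3 stroke at J1  (1-jn J1 has f-setter on 0)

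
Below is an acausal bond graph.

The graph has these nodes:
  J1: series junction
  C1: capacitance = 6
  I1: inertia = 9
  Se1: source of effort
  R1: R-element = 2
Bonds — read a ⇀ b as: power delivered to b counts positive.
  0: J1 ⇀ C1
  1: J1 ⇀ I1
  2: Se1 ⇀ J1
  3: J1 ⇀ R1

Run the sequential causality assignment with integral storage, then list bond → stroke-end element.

bond 2 stroke→J1  (Se1: effort source, stroke at far end)
bond 0 stroke→J1  (C1 integral (e out))
bond 1 stroke→I1  (I1 outputs flow p/I1)
bond 3 stroke→J1  (J1: bond 1 brought flow, rest push out)

#0 stroke→J1
#1 stroke→I1
#2 stroke→J1
#3 stroke→J1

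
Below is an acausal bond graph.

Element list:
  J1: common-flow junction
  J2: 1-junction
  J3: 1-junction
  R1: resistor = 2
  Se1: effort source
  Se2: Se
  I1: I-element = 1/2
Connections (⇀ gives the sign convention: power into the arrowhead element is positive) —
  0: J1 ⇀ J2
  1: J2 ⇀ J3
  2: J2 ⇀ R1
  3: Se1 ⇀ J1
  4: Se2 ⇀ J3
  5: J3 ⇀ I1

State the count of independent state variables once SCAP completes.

1  (I1 all integral)

β3 stroke→J1  (Se1 fixes effort; stroke away)
β4 stroke→J3  (Se2: effort source, stroke at far end)
β0 stroke→J2  (J1: last free bond brings flow in)
β5 stroke→I1  (I1: I, integral causality)
β1 stroke→J3  (J3: bond 5 brought flow, rest push out)
β2 stroke→J2  (1-jn J2 has f-setter on 1)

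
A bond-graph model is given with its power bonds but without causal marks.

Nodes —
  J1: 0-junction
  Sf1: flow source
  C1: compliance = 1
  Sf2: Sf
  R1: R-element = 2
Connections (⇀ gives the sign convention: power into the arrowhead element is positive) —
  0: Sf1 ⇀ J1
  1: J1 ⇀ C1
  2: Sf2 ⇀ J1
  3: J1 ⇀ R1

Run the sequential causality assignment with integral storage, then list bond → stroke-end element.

β0 stroke→Sf1  (source Sf1 imposes f)
β2 stroke→Sf2  (Sf2 fixes flow; stroke at Sf2)
β1 stroke→J1  (C1 outputs effort q/C1)
β3 stroke→R1  (common-e at J1 fixed by 1)

#0 stroke at Sf1
#1 stroke at J1
#2 stroke at Sf2
#3 stroke at R1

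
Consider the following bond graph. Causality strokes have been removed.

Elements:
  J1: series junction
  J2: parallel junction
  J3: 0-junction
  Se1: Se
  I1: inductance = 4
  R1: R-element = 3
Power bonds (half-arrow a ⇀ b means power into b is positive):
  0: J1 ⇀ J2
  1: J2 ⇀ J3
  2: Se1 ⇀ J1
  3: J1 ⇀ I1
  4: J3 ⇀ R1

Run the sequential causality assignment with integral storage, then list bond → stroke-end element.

b2 stroke→J1  (Se1 fixes effort; stroke away)
b3 stroke→I1  (I1: I, integral causality)
b0 stroke→J1  (1-jn J1 has f-setter on 3)
b1 stroke→J2  (J2: last free bond brings effort in)
b4 stroke→J3  (only one effort-in slot at J3)

#0 |J1
#1 |J2
#2 |J1
#3 |I1
#4 |J3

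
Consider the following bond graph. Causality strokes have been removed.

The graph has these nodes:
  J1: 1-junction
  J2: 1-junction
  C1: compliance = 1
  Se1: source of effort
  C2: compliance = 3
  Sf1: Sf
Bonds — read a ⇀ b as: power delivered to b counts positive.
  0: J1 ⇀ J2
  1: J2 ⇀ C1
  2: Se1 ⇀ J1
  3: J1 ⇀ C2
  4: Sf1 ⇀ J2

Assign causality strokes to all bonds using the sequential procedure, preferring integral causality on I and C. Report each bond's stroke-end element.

#0 stroke at J2
#1 stroke at J2
#2 stroke at J1
#3 stroke at J1
#4 stroke at Sf1

#2 →J1  (Se1 fixes effort; stroke away)
#4 →Sf1  (Sf1: flow source, stroke at near end)
#0 →J2  (J2: bond 4 brought flow, rest push out)
#1 →J2  (J2 flow already set via bond 4)
#3 →J1  (common-f at J1 fixed by 0)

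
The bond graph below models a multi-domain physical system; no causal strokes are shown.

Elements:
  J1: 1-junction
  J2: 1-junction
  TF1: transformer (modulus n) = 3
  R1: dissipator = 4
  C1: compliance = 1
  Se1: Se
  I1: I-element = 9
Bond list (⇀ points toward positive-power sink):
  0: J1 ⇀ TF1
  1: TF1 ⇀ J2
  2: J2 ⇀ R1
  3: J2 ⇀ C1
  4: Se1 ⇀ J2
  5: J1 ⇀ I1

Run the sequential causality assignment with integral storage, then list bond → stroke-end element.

b4 stroke at J2  (Se1 (Se) sets effort on bond)
b3 stroke at J2  (C1: C, integral causality)
b5 stroke at I1  (I1 outputs flow p/I1)
b0 stroke at J1  (1-jn J1 has f-setter on 5)
b1 stroke at TF1  (TF1 one-in-one-out from 0)
b2 stroke at J2  (common-f at J2 fixed by 1)

#0 →J1
#1 →TF1
#2 →J2
#3 →J2
#4 →J2
#5 →I1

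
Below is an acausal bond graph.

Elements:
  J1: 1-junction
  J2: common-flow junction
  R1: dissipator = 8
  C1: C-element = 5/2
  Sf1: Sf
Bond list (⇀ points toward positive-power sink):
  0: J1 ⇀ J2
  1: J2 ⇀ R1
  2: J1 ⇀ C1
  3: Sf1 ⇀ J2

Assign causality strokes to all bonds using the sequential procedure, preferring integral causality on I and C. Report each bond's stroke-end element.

#0 stroke→J2
#1 stroke→J2
#2 stroke→J1
#3 stroke→Sf1

b3 |Sf1  (source Sf1 imposes f)
b0 |J2  (J2: bond 3 brought flow, rest push out)
b1 |J2  (J2: bond 3 brought flow, rest push out)
b2 |J1  (J1: bond 0 brought flow, rest push out)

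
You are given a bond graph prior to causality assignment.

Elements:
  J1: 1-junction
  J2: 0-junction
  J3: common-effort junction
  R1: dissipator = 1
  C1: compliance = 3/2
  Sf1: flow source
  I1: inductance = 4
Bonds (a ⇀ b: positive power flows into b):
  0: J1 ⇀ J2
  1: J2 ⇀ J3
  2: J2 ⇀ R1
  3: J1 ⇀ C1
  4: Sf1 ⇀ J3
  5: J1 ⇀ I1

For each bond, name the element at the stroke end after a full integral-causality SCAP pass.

β0 stroke at J1
β1 stroke at J3
β2 stroke at J2
β3 stroke at J1
β4 stroke at Sf1
β5 stroke at I1

#4 stroke→Sf1  (Sf1 fixes flow; stroke at Sf1)
#1 stroke→J3  (closing 0-jn rule on J3)
#3 stroke→J1  (C1 outputs effort q/C1)
#5 stroke→I1  (prefer integral on I1)
#0 stroke→J1  (J1 flow already set via bond 5)
#2 stroke→J2  (J2 needs exactly one e-in)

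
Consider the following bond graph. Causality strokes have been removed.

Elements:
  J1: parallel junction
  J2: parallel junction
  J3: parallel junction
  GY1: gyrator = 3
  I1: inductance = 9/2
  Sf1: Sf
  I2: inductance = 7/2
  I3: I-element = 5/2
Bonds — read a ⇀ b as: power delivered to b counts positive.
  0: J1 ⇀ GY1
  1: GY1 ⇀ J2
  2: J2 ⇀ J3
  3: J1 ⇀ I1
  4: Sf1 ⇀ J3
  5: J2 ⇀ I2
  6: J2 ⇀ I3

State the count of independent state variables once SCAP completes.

bond 4 →Sf1  (Sf1 (Sf) sets flow on bond)
bond 2 →J3  (J3: last free bond brings effort in)
bond 3 →I1  (I1 integral (f out))
bond 0 →J1  (J1: last free bond brings effort in)
bond 1 →J2  (GY1 both-in/both-out from 0)
bond 5 →I2  (0-jn J2 has e-setter on 1)
bond 6 →I3  (0-jn J2 has e-setter on 1)

3  (I1, I2, I3 all integral)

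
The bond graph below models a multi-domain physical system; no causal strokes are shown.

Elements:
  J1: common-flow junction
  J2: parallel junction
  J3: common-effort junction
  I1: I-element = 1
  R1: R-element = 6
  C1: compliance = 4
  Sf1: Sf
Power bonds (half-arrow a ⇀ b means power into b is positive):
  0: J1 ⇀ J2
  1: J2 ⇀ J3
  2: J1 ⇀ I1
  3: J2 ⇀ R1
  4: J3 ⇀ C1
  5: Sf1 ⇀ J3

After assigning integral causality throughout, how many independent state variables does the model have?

2  (C1, I1 all integral)

b5 stroke→Sf1  (Sf1 (Sf) sets flow on bond)
b2 stroke→I1  (I1 integral (f out))
b0 stroke→J1  (J1: bond 2 brought flow, rest push out)
b4 stroke→J3  (C1 outputs effort q/C1)
b1 stroke→J2  (common-e at J3 fixed by 4)
b3 stroke→R1  (common-e at J2 fixed by 1)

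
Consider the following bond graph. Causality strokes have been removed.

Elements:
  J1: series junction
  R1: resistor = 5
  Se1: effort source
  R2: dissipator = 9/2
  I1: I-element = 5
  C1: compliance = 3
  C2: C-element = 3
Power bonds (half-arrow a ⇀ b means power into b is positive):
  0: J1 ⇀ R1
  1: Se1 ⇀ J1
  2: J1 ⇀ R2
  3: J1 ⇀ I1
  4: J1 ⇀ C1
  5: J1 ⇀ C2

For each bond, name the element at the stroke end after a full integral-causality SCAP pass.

bond 1 |J1  (source Se1 imposes e)
bond 3 |I1  (I1 outputs flow p/I1)
bond 0 |J1  (J1 flow already set via bond 3)
bond 2 |J1  (J1 flow already set via bond 3)
bond 4 |J1  (J1 flow already set via bond 3)
bond 5 |J1  (1-jn J1 has f-setter on 3)

β0 stroke→J1
β1 stroke→J1
β2 stroke→J1
β3 stroke→I1
β4 stroke→J1
β5 stroke→J1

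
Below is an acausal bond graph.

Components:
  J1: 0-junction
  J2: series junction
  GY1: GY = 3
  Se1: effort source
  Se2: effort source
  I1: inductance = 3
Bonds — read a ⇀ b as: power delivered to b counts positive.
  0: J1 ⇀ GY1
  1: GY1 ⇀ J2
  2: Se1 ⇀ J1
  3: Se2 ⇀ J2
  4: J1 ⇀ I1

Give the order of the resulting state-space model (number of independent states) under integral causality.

1  (I1 all integral)

b2 stroke at J1  (Se1: effort source, stroke at far end)
b3 stroke at J2  (Se2 fixes effort; stroke away)
b0 stroke at GY1  (common-e at J1 fixed by 2)
b4 stroke at I1  (0-jn J1 has e-setter on 2)
b1 stroke at GY1  (closing 1-jn rule on J2)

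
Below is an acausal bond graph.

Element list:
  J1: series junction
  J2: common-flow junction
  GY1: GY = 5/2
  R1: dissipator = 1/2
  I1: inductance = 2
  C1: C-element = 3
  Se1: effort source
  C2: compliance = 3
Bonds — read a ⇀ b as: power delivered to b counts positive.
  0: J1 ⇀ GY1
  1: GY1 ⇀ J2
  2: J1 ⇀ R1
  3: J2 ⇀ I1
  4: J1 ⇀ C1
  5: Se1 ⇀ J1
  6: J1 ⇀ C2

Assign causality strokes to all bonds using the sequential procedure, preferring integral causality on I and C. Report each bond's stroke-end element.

bond 5 |J1  (Se1 fixes effort; stroke away)
bond 3 |I1  (prefer integral on I1)
bond 1 |J2  (1-jn J2 has f-setter on 3)
bond 0 |J1  (GY1 both-in/both-out from 1)
bond 4 |J1  (C1: C, integral causality)
bond 6 |J1  (C2 integral (e out))
bond 2 |R1  (only one flow-in slot at J1)

bond 0 stroke→J1
bond 1 stroke→J2
bond 2 stroke→R1
bond 3 stroke→I1
bond 4 stroke→J1
bond 5 stroke→J1
bond 6 stroke→J1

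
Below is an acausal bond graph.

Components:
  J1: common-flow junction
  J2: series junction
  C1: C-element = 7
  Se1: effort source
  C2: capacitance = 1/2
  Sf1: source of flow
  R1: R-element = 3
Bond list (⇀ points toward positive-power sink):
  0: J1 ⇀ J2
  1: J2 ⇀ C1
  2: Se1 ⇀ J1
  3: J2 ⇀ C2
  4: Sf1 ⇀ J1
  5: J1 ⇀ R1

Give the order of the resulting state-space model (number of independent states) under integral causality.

2  (C1, C2 all integral)

β2 |J1  (Se1: effort source, stroke at far end)
β4 |Sf1  (source Sf1 imposes f)
β0 |J1  (1-jn J1 has f-setter on 4)
β5 |J1  (J1: bond 4 brought flow, rest push out)
β1 |J2  (1-jn J2 has f-setter on 0)
β3 |J2  (common-f at J2 fixed by 0)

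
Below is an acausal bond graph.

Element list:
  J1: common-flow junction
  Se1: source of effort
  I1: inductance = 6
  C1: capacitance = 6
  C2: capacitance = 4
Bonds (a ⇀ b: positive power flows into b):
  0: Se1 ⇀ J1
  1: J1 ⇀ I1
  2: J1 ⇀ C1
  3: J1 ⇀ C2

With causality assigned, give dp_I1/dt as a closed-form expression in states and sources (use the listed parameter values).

dp_I1/dt = E_Se1 - q_C1/6 - q_C2/4

b0 stroke→J1  (Se1 fixes effort; stroke away)
b1 stroke→I1  (I1 integral (f out))
b2 stroke→J1  (common-f at J1 fixed by 1)
b3 stroke→J1  (common-f at J1 fixed by 1)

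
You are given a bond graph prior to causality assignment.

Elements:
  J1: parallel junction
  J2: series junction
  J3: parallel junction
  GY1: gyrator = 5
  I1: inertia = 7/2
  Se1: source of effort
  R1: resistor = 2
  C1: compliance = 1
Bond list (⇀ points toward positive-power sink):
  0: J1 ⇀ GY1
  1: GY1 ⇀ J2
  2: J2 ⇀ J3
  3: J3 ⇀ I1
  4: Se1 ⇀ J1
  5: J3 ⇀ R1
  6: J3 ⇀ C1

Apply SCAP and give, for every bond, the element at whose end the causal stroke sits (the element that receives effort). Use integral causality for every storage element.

b0 stroke→GY1
b1 stroke→GY1
b2 stroke→J2
b3 stroke→I1
b4 stroke→J1
b5 stroke→R1
b6 stroke→J3

β4 →J1  (source Se1 imposes e)
β0 →GY1  (0-jn J1 has e-setter on 4)
β1 →GY1  (through GY1, causality inverts; strokes same side of GY1)
β2 →J2  (1-jn J2 has f-setter on 1)
β3 →I1  (I1 integral (f out))
β6 →J3  (prefer integral on C1)
β5 →R1  (J3: bond 6 brought effort, rest push out)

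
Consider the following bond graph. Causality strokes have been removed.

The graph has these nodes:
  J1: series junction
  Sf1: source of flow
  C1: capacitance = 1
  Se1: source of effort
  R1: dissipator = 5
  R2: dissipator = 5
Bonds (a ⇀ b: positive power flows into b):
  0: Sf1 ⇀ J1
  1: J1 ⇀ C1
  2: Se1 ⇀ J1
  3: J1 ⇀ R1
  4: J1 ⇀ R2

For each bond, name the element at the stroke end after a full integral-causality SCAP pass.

bond 0 →Sf1
bond 1 →J1
bond 2 →J1
bond 3 →J1
bond 4 →J1

b0 →Sf1  (Sf1 fixes flow; stroke at Sf1)
b2 →J1  (source Se1 imposes e)
b1 →J1  (common-f at J1 fixed by 0)
b3 →J1  (common-f at J1 fixed by 0)
b4 →J1  (common-f at J1 fixed by 0)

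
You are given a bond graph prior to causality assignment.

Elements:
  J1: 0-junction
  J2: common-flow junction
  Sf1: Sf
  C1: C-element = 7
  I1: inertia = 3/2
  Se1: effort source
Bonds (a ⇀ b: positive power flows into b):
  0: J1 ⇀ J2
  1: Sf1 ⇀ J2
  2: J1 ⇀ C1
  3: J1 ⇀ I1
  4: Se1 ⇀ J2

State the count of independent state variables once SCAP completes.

bond 1 →Sf1  (source Sf1 imposes f)
bond 4 →J2  (Se1 fixes effort; stroke away)
bond 0 →J2  (J2: bond 1 brought flow, rest push out)
bond 2 →J1  (C1: C, integral causality)
bond 3 →I1  (0-jn J1 has e-setter on 2)

2  (C1, I1 all integral)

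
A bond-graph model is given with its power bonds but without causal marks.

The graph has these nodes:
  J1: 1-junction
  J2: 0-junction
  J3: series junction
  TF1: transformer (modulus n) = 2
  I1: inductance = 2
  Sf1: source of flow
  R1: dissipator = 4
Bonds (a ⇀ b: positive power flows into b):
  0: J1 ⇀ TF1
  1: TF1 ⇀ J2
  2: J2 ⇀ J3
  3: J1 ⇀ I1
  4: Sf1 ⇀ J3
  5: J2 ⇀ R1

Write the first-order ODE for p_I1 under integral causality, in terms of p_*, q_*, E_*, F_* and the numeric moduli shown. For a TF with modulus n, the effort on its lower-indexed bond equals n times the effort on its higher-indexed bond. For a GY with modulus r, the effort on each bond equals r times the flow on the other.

β4 →Sf1  (Sf1 fixes flow; stroke at Sf1)
β2 →J3  (1-jn J3 has f-setter on 4)
β3 →I1  (prefer integral on I1)
β0 →J1  (common-f at J1 fixed by 3)
β1 →TF1  (TF1: transformer flips bond 0)
β5 →J2  (only one effort-in slot at J2)

dp_I1/dt = 8*F_Sf1 - 8*p_I1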